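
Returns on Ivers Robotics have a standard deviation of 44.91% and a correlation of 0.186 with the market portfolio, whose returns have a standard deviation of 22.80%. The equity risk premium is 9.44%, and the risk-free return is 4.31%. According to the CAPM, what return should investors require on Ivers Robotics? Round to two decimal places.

β = ρ × σ_i / σ_m = 0.186 × 44.91% / 22.80% = 0.3664
E(R) = 4.31% + 0.3664 × 9.44% = 7.77%

7.77%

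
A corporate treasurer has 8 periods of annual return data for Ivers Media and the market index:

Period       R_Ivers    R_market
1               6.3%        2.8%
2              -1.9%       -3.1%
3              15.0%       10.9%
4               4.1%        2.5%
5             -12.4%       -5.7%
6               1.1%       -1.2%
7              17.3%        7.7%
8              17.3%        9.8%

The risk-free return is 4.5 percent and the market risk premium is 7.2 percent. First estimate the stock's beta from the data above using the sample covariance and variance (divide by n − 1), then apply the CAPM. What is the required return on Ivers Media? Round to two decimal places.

16.36%

Mean R_i = (6.3 − 1.9 + 15.0 + 4.1 − 12.4 + 1.1 + 17.3 + 17.3) / 8 = 5.8500%
Mean R_m = (2.8 − 3.1 + 10.9 + 2.5 − 5.7 − 1.2 + 7.7 + 9.8) / 8 = 2.9625%
Σ(R_i − R̄_i)(R_m − R̄_m) = 430.7450  ⇒  Cov = 430.7450 / 7 = 61.5350
Σ(R_m − R̄_m)² = 261.5588  ⇒  Var(R_m) = 261.5588 / 7 = 37.3655
β = Cov / Var(R_m) = 61.5350 / 37.3655 = 1.6468
E(R) = R_f + β × MRP = 4.5% + 1.6468 × 7.2% = 16.36%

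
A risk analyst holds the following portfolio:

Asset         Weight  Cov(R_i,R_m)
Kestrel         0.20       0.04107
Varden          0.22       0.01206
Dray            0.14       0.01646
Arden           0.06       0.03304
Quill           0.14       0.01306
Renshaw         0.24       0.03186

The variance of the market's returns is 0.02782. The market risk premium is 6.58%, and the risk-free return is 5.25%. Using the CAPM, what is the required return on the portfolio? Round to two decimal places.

β_Kestrel = 0.04107 / 0.02782 = 1.4763
β_Varden = 0.01206 / 0.02782 = 0.4335
β_Dray = 0.01646 / 0.02782 = 0.5917
β_Arden = 0.03304 / 0.02782 = 1.1876
β_Quill = 0.01306 / 0.02782 = 0.4694
β_Renshaw = 0.03186 / 0.02782 = 1.1452
β_P = Σ w_i β_i = 0.20×1.4763 + 0.22×0.4335 + 0.14×0.5917 + 0.06×1.1876 + 0.14×0.4694 + 0.24×1.1452 = 0.8853
E(R_P) = R_f + β_P × MRP = 5.25% + 0.8853 × 6.58% = 11.08%

11.08%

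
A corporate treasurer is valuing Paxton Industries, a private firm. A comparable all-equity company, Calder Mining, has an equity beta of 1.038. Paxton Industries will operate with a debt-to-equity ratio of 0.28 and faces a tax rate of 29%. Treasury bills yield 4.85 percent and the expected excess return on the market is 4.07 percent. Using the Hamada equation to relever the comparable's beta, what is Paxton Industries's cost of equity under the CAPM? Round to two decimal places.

9.91%

β_L = β_U × [1 + (1 − t)(D/E)] = 1.038 × [1 + (1 − 0.29) × 0.28]
    = 1.038 × [1 + 0.71 × 0.28] = 1.038 × 1.1988 = 1.2444
E(R) = R_f + β_L × MRP = 4.85% + 1.2444 × 4.07% = 9.91%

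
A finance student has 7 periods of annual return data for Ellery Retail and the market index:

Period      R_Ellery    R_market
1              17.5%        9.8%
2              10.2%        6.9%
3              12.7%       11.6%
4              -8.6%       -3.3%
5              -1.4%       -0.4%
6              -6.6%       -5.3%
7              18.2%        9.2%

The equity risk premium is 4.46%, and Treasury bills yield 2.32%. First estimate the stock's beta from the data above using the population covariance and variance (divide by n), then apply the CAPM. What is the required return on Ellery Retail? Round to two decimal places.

9.33%

Mean R_i = (17.5 + 10.2 + 12.7 − 8.6 − 1.4 − 6.6 + 18.2) / 7 = 6.0000%
Mean R_m = (9.8 + 6.9 + 11.6 − 3.3 − 0.4 − 5.3 + 9.2) / 7 = 4.0714%
Σ(R_i − R̄_i)(R_m − R̄_m) = 449.5600  ⇒  Cov = 449.5600 / 7 = 64.2229
Σ(R_m − R̄_m)² = 285.9543  ⇒  Var(R_m) = 285.9543 / 7 = 40.8506
β = Cov / Var(R_m) = 64.2229 / 40.8506 = 1.5721
E(R) = R_f + β × MRP = 2.32% + 1.5721 × 4.46% = 9.33%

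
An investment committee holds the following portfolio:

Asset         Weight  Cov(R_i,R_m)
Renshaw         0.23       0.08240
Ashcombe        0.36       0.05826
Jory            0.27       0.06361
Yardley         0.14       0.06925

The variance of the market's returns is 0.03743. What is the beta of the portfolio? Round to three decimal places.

β_Renshaw = 0.08240 / 0.03743 = 2.2014
β_Ashcombe = 0.05826 / 0.03743 = 1.5565
β_Jory = 0.06361 / 0.03743 = 1.6994
β_Yardley = 0.06925 / 0.03743 = 1.8501
β_P = Σ w_i β_i = 0.23×2.2014 + 0.36×1.5565 + 0.27×1.6994 + 0.14×1.8501 = 1.7845

1.785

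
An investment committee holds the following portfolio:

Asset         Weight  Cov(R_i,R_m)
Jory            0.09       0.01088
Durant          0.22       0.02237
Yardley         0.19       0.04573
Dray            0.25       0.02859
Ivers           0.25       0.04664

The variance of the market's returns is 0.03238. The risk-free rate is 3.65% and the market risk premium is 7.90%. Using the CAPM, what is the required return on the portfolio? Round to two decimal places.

β_Jory = 0.01088 / 0.03238 = 0.3360
β_Durant = 0.02237 / 0.03238 = 0.6909
β_Yardley = 0.04573 / 0.03238 = 1.4123
β_Dray = 0.02859 / 0.03238 = 0.8830
β_Ivers = 0.04664 / 0.03238 = 1.4404
β_P = Σ w_i β_i = 0.09×0.3360 + 0.22×0.6909 + 0.19×1.4123 + 0.25×0.8830 + 0.25×1.4404 = 1.0314
E(R_P) = R_f + β_P × MRP = 3.65% + 1.0314 × 7.90% = 11.80%

11.80%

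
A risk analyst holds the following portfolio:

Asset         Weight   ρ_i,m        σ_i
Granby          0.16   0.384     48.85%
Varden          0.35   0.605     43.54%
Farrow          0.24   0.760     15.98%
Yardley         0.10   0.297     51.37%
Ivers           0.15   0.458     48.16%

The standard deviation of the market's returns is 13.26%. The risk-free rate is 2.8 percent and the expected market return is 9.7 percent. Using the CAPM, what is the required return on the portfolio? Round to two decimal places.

β_Granby = 0.384 × 48.85% / 13.26% = 1.4147
β_Varden = 0.605 × 43.54% / 13.26% = 1.9866
β_Farrow = 0.760 × 15.98% / 13.26% = 0.9159
β_Yardley = 0.297 × 51.37% / 13.26% = 1.1506
β_Ivers = 0.458 × 48.16% / 13.26% = 1.6634
β_P = Σ w_i β_i = 0.16×1.4147 + 0.35×1.9866 + 0.24×0.9159 + 0.10×1.1506 + 0.15×1.6634 = 1.5060
MRP = 9.7% − 2.8% = 6.90%
E(R_P) = R_f + β_P × MRP = 2.8% + 1.5060 × 6.9% = 13.19%

13.19%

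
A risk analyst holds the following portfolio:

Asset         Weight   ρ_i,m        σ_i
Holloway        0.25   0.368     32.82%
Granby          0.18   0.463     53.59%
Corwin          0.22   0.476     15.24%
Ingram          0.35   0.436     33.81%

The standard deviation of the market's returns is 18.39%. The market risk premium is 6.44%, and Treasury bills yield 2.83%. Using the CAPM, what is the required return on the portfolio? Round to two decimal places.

7.82%

β_Holloway = 0.368 × 32.82% / 18.39% = 0.6568
β_Granby = 0.463 × 53.59% / 18.39% = 1.3492
β_Corwin = 0.476 × 15.24% / 18.39% = 0.3945
β_Ingram = 0.436 × 33.81% / 18.39% = 0.8016
β_P = Σ w_i β_i = 0.25×0.6568 + 0.18×1.3492 + 0.22×0.3945 + 0.35×0.8016 = 0.7744
E(R_P) = R_f + β_P × MRP = 2.83% + 0.7744 × 6.44% = 7.82%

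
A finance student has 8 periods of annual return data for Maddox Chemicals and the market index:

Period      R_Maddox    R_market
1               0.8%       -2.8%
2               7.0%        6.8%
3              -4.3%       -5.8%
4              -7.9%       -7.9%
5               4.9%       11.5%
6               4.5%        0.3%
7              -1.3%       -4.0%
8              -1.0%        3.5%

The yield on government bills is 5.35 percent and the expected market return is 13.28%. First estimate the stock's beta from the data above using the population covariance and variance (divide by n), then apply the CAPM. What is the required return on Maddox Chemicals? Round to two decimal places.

Mean R_i = (0.8 + 7.0 − 4.3 − 7.9 + 4.9 + 4.5 − 1.3 − 1.0) / 8 = 0.3375%
Mean R_m = (-2.8 + 6.8 − 5.8 − 7.9 + 11.5 + 0.3 − 4.0 + 3.5) / 8 = 0.2000%
Σ(R_i − R̄_i)(R_m − R̄_m) = 191.5700  ⇒  Cov = 191.5700 / 8 = 23.9463
Σ(R_m − R̄_m)² = 310.4000  ⇒  Var(R_m) = 310.4000 / 8 = 38.8000
β = Cov / Var(R_m) = 23.9463 / 38.8000 = 0.6172
MRP = 13.28% − 5.35% = 7.93%
E(R) = R_f + β × MRP = 5.35% + 0.6172 × 7.93% = 10.24%

10.24%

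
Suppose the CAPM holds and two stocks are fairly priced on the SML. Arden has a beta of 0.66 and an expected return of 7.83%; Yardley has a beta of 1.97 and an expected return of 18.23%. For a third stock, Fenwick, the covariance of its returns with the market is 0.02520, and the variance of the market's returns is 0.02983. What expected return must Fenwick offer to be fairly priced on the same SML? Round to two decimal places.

9.30%

MRP = (18.23% − 7.83%) / (1.97 − 0.66) = 7.9389%
R_f = 7.83% − 0.66 × 7.9389% = 2.5903%
β_Fenwick = Cov / Var(R_m) = 0.02520 / 0.02983 = 0.8448
E(R_Fenwick) = R_f + β × MRP = 2.5903% + 0.8448 × 7.9389% = 9.30%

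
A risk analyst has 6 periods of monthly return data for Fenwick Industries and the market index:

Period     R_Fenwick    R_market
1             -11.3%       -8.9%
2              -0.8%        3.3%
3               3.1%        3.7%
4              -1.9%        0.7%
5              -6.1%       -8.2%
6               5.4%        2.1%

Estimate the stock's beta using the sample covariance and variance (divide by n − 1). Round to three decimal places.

0.930

Mean R_i = (-11.3 − 0.8 + 3.1 − 1.9 − 6.1 + 5.4) / 6 = -1.9333%
Mean R_m = (-8.9 + 3.3 + 3.7 + 0.7 − 8.2 + 2.1) / 6 = -1.2167%
Σ(R_i − R̄_i)(R_m − R̄_m) = 155.3167  ⇒  Cov = 155.3167 / 5 = 31.0633
Σ(R_m − R̄_m)² = 167.0483  ⇒  Var(R_m) = 167.0483 / 5 = 33.4097
β = Cov / Var(R_m) = 31.0633 / 33.4097 = 0.9298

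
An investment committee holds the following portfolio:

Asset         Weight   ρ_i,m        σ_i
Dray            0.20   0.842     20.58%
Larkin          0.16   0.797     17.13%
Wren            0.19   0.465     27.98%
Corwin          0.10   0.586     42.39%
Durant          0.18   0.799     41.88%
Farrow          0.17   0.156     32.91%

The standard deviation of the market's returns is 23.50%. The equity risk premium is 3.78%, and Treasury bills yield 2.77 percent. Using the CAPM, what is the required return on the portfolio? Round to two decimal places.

5.59%

β_Dray = 0.842 × 20.58% / 23.50% = 0.7374
β_Larkin = 0.797 × 17.13% / 23.50% = 0.5810
β_Wren = 0.465 × 27.98% / 23.50% = 0.5536
β_Corwin = 0.586 × 42.39% / 23.50% = 1.0570
β_Durant = 0.799 × 41.88% / 23.50% = 1.4239
β_Farrow = 0.156 × 32.91% / 23.50% = 0.2185
β_P = Σ w_i β_i = 0.20×0.7374 + 0.16×0.5810 + 0.19×0.5536 + 0.10×1.0570 + 0.18×1.4239 + 0.17×0.2185 = 0.7448
E(R_P) = R_f + β_P × MRP = 2.77% + 0.7448 × 3.78% = 5.59%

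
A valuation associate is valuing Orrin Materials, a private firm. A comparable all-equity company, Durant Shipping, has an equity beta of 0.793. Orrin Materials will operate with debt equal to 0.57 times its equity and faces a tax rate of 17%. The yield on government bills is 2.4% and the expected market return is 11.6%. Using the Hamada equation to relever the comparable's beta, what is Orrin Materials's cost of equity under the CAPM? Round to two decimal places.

13.15%

β_L = β_U × [1 + (1 − t)(D/E)] = 0.793 × [1 + (1 − 0.17) × 0.57]
    = 0.793 × [1 + 0.83 × 0.57] = 0.793 × 1.4731 = 1.1682
MRP = 11.6% − 2.4% = 9.20%
E(R) = R_f + β_L × MRP = 2.4% + 1.1682 × 9.2% = 13.15%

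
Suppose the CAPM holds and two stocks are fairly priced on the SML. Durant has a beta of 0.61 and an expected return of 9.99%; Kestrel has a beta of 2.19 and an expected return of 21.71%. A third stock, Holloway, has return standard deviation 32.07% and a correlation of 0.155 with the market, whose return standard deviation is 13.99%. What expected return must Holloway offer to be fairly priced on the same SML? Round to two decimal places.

MRP = (21.71% − 9.99%) / (2.19 − 0.61) = 7.4177%
R_f = 9.99% − 0.61 × 7.4177% = 5.4652%
β_Holloway = ρ·σ_i/σ_m = 0.155 × 32.07 / 13.99 = 0.3553
E(R_Holloway) = R_f + β × MRP = 5.4652% + 0.3553 × 7.4177% = 8.10%

8.10%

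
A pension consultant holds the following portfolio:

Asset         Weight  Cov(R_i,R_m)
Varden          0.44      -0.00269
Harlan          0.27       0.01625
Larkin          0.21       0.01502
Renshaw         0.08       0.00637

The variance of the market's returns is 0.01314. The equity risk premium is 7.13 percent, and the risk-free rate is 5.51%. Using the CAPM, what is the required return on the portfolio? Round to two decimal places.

9.24%

β_Varden = -0.00269 / 0.01314 = -0.2047
β_Harlan = 0.01625 / 0.01314 = 1.2367
β_Larkin = 0.01502 / 0.01314 = 1.1431
β_Renshaw = 0.00637 / 0.01314 = 0.4848
β_P = Σ w_i β_i = 0.44×-0.2047 + 0.27×1.2367 + 0.21×1.1431 + 0.08×0.4848 = 0.5227
E(R_P) = R_f + β_P × MRP = 5.51% + 0.5227 × 7.13% = 9.24%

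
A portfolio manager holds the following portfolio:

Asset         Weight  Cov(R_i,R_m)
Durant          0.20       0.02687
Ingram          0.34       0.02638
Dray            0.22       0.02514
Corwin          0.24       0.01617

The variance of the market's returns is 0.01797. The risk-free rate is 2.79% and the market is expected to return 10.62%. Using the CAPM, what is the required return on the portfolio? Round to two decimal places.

13.14%

β_Durant = 0.02687 / 0.01797 = 1.4953
β_Ingram = 0.02638 / 0.01797 = 1.4680
β_Dray = 0.02514 / 0.01797 = 1.3990
β_Corwin = 0.01617 / 0.01797 = 0.8998
β_P = Σ w_i β_i = 0.20×1.4953 + 0.34×1.4680 + 0.22×1.3990 + 0.24×0.8998 = 1.3219
MRP = 10.62% − 2.79% = 7.83%
E(R_P) = R_f + β_P × MRP = 2.79% + 1.3219 × 7.83% = 13.14%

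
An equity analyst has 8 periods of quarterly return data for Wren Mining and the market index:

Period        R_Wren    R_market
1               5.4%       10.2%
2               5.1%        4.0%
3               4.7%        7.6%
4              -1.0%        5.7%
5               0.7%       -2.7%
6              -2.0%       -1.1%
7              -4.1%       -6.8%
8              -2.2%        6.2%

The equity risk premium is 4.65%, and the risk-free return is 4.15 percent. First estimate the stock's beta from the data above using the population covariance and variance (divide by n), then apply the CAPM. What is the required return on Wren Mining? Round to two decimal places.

6.13%

Mean R_i = (5.4 + 5.1 + 4.7 − 1.0 + 0.7 − 2.0 − 4.1 − 2.2) / 8 = 0.8250%
Mean R_m = (10.2 + 4.0 + 7.6 + 5.7 − 2.7 − 1.1 − 6.8 + 6.2) / 8 = 2.8875%
Σ(R_i − R̄_i)(R_m − R̄_m) = 100.9925  ⇒  Cov = 100.9925 / 8 = 12.6241
Σ(R_m − R̄_m)² = 236.7688  ⇒  Var(R_m) = 236.7688 / 8 = 29.5961
β = Cov / Var(R_m) = 12.6241 / 29.5961 = 0.4265
E(R) = R_f + β × MRP = 4.15% + 0.4265 × 4.65% = 6.13%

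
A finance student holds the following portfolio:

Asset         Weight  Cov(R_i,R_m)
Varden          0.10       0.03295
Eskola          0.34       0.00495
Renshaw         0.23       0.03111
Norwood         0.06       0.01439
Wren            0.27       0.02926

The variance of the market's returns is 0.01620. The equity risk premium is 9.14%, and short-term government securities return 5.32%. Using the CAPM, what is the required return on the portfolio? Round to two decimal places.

17.11%

β_Varden = 0.03295 / 0.01620 = 2.0340
β_Eskola = 0.00495 / 0.01620 = 0.3056
β_Renshaw = 0.03111 / 0.01620 = 1.9204
β_Norwood = 0.01439 / 0.01620 = 0.8883
β_Wren = 0.02926 / 0.01620 = 1.8062
β_P = Σ w_i β_i = 0.10×2.0340 + 0.34×0.3056 + 0.23×1.9204 + 0.06×0.8883 + 0.27×1.8062 = 1.2900
E(R_P) = R_f + β_P × MRP = 5.32% + 1.2900 × 9.14% = 17.11%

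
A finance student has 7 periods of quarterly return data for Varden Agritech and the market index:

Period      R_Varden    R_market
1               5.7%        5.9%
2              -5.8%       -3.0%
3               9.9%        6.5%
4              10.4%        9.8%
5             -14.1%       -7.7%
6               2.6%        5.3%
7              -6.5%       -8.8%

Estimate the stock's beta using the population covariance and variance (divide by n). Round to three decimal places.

1.167

Mean R_i = (5.7 − 5.8 + 9.9 + 10.4 − 14.1 + 2.6 − 6.5) / 7 = 0.3143%
Mean R_m = (5.9 − 3.0 + 6.5 + 9.8 − 7.7 + 5.3 − 8.8) / 7 = 1.1429%
Σ(R_i − R̄_i)(R_m − R̄_m) = 394.3357  ⇒  Cov = 394.3357 / 7 = 56.3337
Σ(R_m − R̄_m)² = 337.7771  ⇒  Var(R_m) = 337.7771 / 7 = 48.2539
β = Cov / Var(R_m) = 56.3337 / 48.2539 = 1.1674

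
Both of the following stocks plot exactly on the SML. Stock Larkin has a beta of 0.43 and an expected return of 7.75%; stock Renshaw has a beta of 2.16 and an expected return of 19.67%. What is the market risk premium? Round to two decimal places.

Both satisfy E(R) = R_f + β·MRP, so the slope of the SML is
MRP = (19.67% − 7.75%) / (2.16 − 0.43) = 11.92% / 1.73 = 6.8902%

6.89%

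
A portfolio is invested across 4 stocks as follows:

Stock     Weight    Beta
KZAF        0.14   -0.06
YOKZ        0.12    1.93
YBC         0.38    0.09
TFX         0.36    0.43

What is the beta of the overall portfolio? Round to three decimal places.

β_P = Σ w_i β_i = 0.14×-0.06 + 0.12×1.93 + 0.38×0.09 + 0.36×0.43 = 0.4122

0.412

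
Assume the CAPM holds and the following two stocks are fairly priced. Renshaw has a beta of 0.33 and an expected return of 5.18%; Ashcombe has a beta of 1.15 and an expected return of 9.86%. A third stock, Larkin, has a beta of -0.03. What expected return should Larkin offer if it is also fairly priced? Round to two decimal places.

MRP (SML slope) = (9.86% − 5.18%) / (1.15 − 0.33) = 4.68% / 0.82 = 5.7073%
R_f (intercept) = 5.18% − 0.33 × 5.7073% = 3.2966%
E(R_Larkin) = R_f + β × MRP = 3.2966% + -0.03 × 5.7073% = 3.13%

3.13%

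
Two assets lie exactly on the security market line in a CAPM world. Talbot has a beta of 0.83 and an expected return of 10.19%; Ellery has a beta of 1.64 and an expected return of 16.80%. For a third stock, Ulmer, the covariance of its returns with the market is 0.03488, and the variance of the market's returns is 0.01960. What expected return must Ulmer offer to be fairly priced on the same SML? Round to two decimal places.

17.94%

MRP = (16.80% − 10.19%) / (1.64 − 0.83) = 8.1605%
R_f = 10.19% − 0.83 × 8.1605% = 3.4168%
β_Ulmer = Cov / Var(R_m) = 0.03488 / 0.01960 = 1.7796
E(R_Ulmer) = R_f + β × MRP = 3.4168% + 1.7796 × 8.1605% = 17.94%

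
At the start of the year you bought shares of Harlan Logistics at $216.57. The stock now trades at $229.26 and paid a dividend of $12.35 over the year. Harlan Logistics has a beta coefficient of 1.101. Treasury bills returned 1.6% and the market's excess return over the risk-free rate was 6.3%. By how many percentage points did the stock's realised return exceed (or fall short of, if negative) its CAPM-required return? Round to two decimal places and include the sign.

Realised HPR = (P1 + D1 − P0) / P0 = (229.26 + 12.35 − 216.57) / 216.57 = 25.04 / 216.57 = 11.5621%
CAPM required = R_f + β·MRP = 1.6% + 1.101 × 6.3% = 8.5363%
α = realised − required = 11.5621% − 8.5363% = +3.03%

+3.03%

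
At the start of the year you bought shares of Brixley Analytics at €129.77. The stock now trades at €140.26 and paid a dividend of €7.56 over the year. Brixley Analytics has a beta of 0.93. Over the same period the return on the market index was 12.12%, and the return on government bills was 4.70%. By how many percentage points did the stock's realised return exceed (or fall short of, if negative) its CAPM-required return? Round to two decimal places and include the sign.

Realised HPR = (P1 + D1 − P0) / P0 = (140.26 + 7.56 − 129.77) / 129.77 = 18.05 / 129.77 = 13.9092%
MRP = 12.12% − 4.70% = 7.42%
CAPM required = R_f + β·MRP = 4.70% + 0.93 × 7.42% = 11.6006%
α = realised − required = 13.9092% − 11.6006% = +2.31%

+2.31%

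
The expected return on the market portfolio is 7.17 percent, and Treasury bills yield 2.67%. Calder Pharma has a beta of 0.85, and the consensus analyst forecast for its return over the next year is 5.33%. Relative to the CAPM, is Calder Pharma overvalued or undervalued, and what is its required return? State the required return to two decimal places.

MRP = 7.17% − 2.67% = 4.50%
Required return = R_f + β·MRP = 2.67% + 0.85 × 4.50% = 6.50%
Forecast 5.33% < required 6.50% → the stock plots below the SML → overvalued.

Overvalued; required return 6.50%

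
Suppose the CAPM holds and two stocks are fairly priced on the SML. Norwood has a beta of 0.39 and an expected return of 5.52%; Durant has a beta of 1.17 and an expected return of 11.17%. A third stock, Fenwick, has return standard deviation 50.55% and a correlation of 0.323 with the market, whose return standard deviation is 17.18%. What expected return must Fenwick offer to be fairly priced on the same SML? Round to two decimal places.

9.58%

MRP = (11.17% − 5.52%) / (1.17 − 0.39) = 7.2436%
R_f = 5.52% − 0.39 × 7.2436% = 2.6950%
β_Fenwick = ρ·σ_i/σ_m = 0.323 × 50.55 / 17.18 = 0.9504
E(R_Fenwick) = R_f + β × MRP = 2.6950% + 0.9504 × 7.2436% = 9.58%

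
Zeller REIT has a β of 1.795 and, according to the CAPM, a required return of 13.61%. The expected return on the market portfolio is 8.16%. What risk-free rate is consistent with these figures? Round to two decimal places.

1.30%

E(R) = R_f + β(E(R_m) − R_f) = R_f(1 − β) + β·E(R_m)
13.61% = R_f × (1 − 1.795) + 1.795 × 8.16%
13.61% = R_f × -0.795 + 14.64720%
R_f = (13.61% − 14.64720%) / -0.795 = 1.30%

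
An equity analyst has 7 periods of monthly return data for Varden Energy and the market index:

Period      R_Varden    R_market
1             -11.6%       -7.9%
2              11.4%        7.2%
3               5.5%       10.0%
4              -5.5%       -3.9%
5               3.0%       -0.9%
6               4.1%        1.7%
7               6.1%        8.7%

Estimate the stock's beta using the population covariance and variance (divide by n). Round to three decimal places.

Mean R_i = (-11.6 + 11.4 + 5.5 − 5.5 + 3.0 + 4.1 + 6.1) / 7 = 1.8571%
Mean R_m = (-7.9 + 7.2 + 10.0 − 3.9 − 0.9 + 1.7 + 8.7) / 7 = 2.1286%
Σ(R_i − R̄_i)(R_m − R̄_m) = 279.8386  ⇒  Cov = 279.8386 / 7 = 39.9769
Σ(R_m − R̄_m)² = 277.1343  ⇒  Var(R_m) = 277.1343 / 7 = 39.5906
β = Cov / Var(R_m) = 39.9769 / 39.5906 = 1.0098

1.010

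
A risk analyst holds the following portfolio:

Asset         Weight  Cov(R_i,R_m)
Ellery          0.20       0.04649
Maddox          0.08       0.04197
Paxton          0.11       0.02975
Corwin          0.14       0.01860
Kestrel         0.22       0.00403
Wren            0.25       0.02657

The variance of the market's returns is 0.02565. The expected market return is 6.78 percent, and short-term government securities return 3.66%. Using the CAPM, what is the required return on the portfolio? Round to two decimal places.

6.83%

β_Ellery = 0.04649 / 0.02565 = 1.8125
β_Maddox = 0.04197 / 0.02565 = 1.6363
β_Paxton = 0.02975 / 0.02565 = 1.1598
β_Corwin = 0.01860 / 0.02565 = 0.7251
β_Kestrel = 0.00403 / 0.02565 = 0.1571
β_Wren = 0.02657 / 0.02565 = 1.0359
β_P = Σ w_i β_i = 0.20×1.8125 + 0.08×1.6363 + 0.11×1.1598 + 0.14×0.7251 + 0.22×0.1571 + 0.25×1.0359 = 1.0160
MRP = 6.78% − 3.66% = 3.12%
E(R_P) = R_f + β_P × MRP = 3.66% + 1.0160 × 3.12% = 6.83%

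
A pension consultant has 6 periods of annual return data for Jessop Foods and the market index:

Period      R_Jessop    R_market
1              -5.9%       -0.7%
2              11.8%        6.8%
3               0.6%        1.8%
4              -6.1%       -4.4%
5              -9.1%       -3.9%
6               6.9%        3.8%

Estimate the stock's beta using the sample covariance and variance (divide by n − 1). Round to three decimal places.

Mean R_i = (-5.9 + 11.8 + 0.6 − 6.1 − 9.1 + 6.9) / 6 = -0.3000%
Mean R_m = (-0.7 + 6.8 + 1.8 − 4.4 − 3.9 + 3.8) / 6 = 0.5667%
Σ(R_i − R̄_i)(R_m − R̄_m) = 175.0200  ⇒  Cov = 175.0200 / 5 = 35.0040
Σ(R_m − R̄_m)² = 97.0533  ⇒  Var(R_m) = 97.0533 / 5 = 19.4107
β = Cov / Var(R_m) = 35.0040 / 19.4107 = 1.8033

1.803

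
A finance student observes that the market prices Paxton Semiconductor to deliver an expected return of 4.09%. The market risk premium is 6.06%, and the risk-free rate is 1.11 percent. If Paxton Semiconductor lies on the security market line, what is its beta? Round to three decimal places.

β = (E(R) − R_f) / MRP = (4.09% − 1.11%) / 6.06% = 2.98% / 6.06% = 0.492

0.492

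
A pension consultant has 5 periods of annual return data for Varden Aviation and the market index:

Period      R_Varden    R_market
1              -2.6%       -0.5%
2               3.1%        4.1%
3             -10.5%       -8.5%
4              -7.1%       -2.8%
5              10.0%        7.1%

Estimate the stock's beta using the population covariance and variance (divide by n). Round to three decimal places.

1.311

Mean R_i = (-2.6 + 3.1 − 10.5 − 7.1 + 10.0) / 5 = -1.4200%
Mean R_m = (-0.5 + 4.1 − 8.5 − 2.8 + 7.1) / 5 = -0.1200%
Σ(R_i − R̄_i)(R_m − R̄_m) = 193.2880  ⇒  Cov = 193.2880 / 5 = 38.6576
Σ(R_m − R̄_m)² = 147.4880  ⇒  Var(R_m) = 147.4880 / 5 = 29.4976
β = Cov / Var(R_m) = 38.6576 / 29.4976 = 1.3105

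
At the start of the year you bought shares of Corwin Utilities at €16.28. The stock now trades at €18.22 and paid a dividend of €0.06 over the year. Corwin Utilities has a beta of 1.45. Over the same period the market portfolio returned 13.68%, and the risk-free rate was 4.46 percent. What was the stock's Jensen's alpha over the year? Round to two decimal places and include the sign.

Realised HPR = (P1 + D1 − P0) / P0 = (18.22 + 0.06 − 16.28) / 16.28 = 2.00 / 16.28 = 12.2850%
MRP = 13.68% − 4.46% = 9.22%
CAPM required = R_f + β·MRP = 4.46% + 1.45 × 9.22% = 17.8290%
α = realised − required = 12.2850% − 17.8290% = -5.54%

-5.54%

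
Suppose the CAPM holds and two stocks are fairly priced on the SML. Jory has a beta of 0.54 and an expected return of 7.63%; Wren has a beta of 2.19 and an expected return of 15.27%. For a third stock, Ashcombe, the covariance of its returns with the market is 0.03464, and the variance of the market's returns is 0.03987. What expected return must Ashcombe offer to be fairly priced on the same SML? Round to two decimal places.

9.15%

MRP = (15.27% − 7.63%) / (2.19 − 0.54) = 4.6303%
R_f = 7.63% − 0.54 × 4.6303% = 5.1296%
β_Ashcombe = Cov / Var(R_m) = 0.03464 / 0.03987 = 0.8688
E(R_Ashcombe) = R_f + β × MRP = 5.1296% + 0.8688 × 4.6303% = 9.15%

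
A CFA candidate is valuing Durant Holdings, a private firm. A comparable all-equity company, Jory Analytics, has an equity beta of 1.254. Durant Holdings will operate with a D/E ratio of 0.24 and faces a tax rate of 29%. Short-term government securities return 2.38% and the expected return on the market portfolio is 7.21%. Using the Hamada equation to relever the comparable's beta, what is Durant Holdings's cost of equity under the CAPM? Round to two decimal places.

9.47%

β_L = β_U × [1 + (1 − t)(D/E)] = 1.254 × [1 + (1 − 0.29) × 0.24]
    = 1.254 × [1 + 0.71 × 0.24] = 1.254 × 1.1704 = 1.4677
MRP = 7.21% − 2.38% = 4.83%
E(R) = R_f + β_L × MRP = 2.38% + 1.4677 × 4.83% = 9.47%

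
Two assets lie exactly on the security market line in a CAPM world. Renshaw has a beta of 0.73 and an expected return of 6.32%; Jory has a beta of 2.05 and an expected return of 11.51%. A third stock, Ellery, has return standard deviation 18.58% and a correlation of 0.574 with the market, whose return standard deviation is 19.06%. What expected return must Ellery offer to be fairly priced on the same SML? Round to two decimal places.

MRP = (11.51% − 6.32%) / (2.05 − 0.73) = 3.9318%
R_f = 6.32% − 0.73 × 3.9318% = 3.4498%
β_Ellery = ρ·σ_i/σ_m = 0.574 × 18.58 / 19.06 = 0.5595
E(R_Ellery) = R_f + β × MRP = 3.4498% + 0.5595 × 3.9318% = 5.65%

5.65%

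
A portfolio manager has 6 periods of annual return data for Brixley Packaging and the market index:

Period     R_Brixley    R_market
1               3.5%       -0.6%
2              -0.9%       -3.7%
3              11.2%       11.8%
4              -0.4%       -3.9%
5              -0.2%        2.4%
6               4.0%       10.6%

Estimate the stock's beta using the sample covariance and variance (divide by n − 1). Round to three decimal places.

Mean R_i = (3.5 − 0.9 + 11.2 − 0.4 − 0.2 + 4.0) / 6 = 2.8667%
Mean R_m = (-0.6 − 3.7 + 11.8 − 3.9 + 2.4 + 10.6) / 6 = 2.7667%
Σ(R_i − R̄_i)(R_m − R̄_m) = 129.2833  ⇒  Cov = 129.2833 / 5 = 25.8567
Σ(R_m − R̄_m)² = 240.6933  ⇒  Var(R_m) = 240.6933 / 5 = 48.1387
β = Cov / Var(R_m) = 25.8567 / 48.1387 = 0.5371

0.537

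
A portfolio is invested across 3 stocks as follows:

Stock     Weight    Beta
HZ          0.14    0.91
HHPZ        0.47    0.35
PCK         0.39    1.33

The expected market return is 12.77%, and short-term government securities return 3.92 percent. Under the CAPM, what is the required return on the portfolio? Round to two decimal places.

β_P = Σ w_i β_i = 0.14×0.91 + 0.47×0.35 + 0.39×1.33 = 0.8106
MRP = 12.77% − 3.92% = 8.85%
E(R_P) = R_f + β_P × MRP = 3.92% + 0.8106 × 8.85% = 11.09%

11.09%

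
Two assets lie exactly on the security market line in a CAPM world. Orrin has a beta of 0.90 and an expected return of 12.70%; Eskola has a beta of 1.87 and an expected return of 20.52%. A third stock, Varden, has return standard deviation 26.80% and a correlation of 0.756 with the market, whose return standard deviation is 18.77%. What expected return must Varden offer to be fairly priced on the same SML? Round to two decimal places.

MRP = (20.52% − 12.70%) / (1.87 − 0.90) = 8.0619%
R_f = 12.70% − 0.90 × 8.0619% = 5.4443%
β_Varden = ρ·σ_i/σ_m = 0.756 × 26.80 / 18.77 = 1.0794
E(R_Varden) = R_f + β × MRP = 5.4443% + 1.0794 × 8.0619% = 14.15%

14.15%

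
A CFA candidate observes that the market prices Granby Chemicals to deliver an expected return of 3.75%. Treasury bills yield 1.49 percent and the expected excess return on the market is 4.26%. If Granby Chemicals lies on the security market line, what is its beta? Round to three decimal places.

β = (E(R) − R_f) / MRP = (3.75% − 1.49%) / 4.26% = 2.26% / 4.26% = 0.531

0.531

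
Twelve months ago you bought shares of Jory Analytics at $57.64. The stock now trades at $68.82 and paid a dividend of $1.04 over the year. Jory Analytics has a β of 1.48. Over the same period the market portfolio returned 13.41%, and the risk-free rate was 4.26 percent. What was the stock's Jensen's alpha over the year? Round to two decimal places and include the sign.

+3.40%

Realised HPR = (P1 + D1 − P0) / P0 = (68.82 + 1.04 − 57.64) / 57.64 = 12.22 / 57.64 = 21.2006%
MRP = 13.41% − 4.26% = 9.15%
CAPM required = R_f + β·MRP = 4.26% + 1.48 × 9.15% = 17.8020%
α = realised − required = 21.2006% − 17.8020% = +3.40%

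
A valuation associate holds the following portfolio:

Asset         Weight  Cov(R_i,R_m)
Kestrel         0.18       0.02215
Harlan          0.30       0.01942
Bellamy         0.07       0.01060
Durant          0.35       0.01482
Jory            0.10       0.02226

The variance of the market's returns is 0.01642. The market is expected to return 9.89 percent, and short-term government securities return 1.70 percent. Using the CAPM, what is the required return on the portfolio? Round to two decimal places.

10.66%

β_Kestrel = 0.02215 / 0.01642 = 1.3490
β_Harlan = 0.01942 / 0.01642 = 1.1827
β_Bellamy = 0.01060 / 0.01642 = 0.6456
β_Durant = 0.01482 / 0.01642 = 0.9026
β_Jory = 0.02226 / 0.01642 = 1.3557
β_P = Σ w_i β_i = 0.18×1.3490 + 0.30×1.1827 + 0.07×0.6456 + 0.35×0.9026 + 0.10×1.3557 = 1.0943
MRP = 9.89% − 1.70% = 8.19%
E(R_P) = R_f + β_P × MRP = 1.70% + 1.0943 × 8.19% = 10.66%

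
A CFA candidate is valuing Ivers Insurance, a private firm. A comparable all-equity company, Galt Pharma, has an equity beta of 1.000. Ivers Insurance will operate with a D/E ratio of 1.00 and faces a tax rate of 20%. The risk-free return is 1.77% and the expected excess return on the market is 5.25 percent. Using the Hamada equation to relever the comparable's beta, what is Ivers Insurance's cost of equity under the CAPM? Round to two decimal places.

11.22%

β_L = β_U × [1 + (1 − t)(D/E)] = 1.000 × [1 + (1 − 0.20) × 1.00]
    = 1.000 × [1 + 0.80 × 1.00] = 1.000 × 1.8000 = 1.8000
E(R) = R_f + β_L × MRP = 1.77% + 1.8000 × 5.25% = 11.22%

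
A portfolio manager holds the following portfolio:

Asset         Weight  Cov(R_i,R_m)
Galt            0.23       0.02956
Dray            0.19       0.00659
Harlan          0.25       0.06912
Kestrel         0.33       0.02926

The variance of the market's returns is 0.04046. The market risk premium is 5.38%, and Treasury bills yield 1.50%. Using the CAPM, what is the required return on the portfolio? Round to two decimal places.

6.15%

β_Galt = 0.02956 / 0.04046 = 0.7306
β_Dray = 0.00659 / 0.04046 = 0.1629
β_Harlan = 0.06912 / 0.04046 = 1.7084
β_Kestrel = 0.02926 / 0.04046 = 0.7232
β_P = Σ w_i β_i = 0.23×0.7306 + 0.19×0.1629 + 0.25×1.7084 + 0.33×0.7232 = 0.8647
E(R_P) = R_f + β_P × MRP = 1.50% + 0.8647 × 5.38% = 6.15%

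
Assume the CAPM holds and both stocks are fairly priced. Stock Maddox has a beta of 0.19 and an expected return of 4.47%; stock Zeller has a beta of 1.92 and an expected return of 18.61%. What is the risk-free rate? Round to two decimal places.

2.92%

Both satisfy E(R) = R_f + β·MRP, so the slope of the SML is
MRP = (18.61% − 4.47%) / (1.92 − 0.19) = 14.14% / 1.73 = 8.1734%
R_f = E(R_Maddox) − β_Maddox·MRP = 4.47% − 0.19 × 8.1734% = 2.9171%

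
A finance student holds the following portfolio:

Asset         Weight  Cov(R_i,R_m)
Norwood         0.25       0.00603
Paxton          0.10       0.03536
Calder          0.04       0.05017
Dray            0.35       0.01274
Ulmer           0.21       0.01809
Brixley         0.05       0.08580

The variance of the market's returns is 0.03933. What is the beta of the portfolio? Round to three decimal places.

0.498

β_Norwood = 0.00603 / 0.03933 = 0.1533
β_Paxton = 0.03536 / 0.03933 = 0.8991
β_Calder = 0.05017 / 0.03933 = 1.2756
β_Dray = 0.01274 / 0.03933 = 0.3239
β_Ulmer = 0.01809 / 0.03933 = 0.4600
β_Brixley = 0.08580 / 0.03933 = 2.1815
β_P = Σ w_i β_i = 0.25×0.1533 + 0.10×0.8991 + 0.04×1.2756 + 0.35×0.3239 + 0.21×0.4600 + 0.05×2.1815 = 0.4983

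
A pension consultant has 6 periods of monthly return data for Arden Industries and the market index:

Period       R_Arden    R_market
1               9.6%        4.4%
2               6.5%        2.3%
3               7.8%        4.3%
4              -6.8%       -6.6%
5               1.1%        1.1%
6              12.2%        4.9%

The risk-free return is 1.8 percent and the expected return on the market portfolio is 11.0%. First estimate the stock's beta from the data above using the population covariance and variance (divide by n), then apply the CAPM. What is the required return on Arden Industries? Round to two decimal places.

15.90%

Mean R_i = (9.6 + 6.5 + 7.8 − 6.8 + 1.1 + 12.2) / 6 = 5.0667%
Mean R_m = (4.4 + 2.3 + 4.3 − 6.6 + 1.1 + 4.9) / 6 = 1.7333%
Σ(R_i − R̄_i)(R_m − R̄_m) = 143.9067  ⇒  Cov = 143.9067 / 6 = 23.9845
Σ(R_m − R̄_m)² = 93.8933  ⇒  Var(R_m) = 93.8933 / 6 = 15.6489
β = Cov / Var(R_m) = 23.9845 / 15.6489 = 1.5327
MRP = 11.0% − 1.8% = 9.20%
E(R) = R_f + β × MRP = 1.8% + 1.5327 × 9.2% = 15.90%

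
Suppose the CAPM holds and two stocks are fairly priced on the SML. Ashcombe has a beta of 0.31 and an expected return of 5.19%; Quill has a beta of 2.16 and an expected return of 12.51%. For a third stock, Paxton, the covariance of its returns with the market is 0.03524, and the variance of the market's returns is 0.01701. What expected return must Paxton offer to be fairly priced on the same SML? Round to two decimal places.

12.16%

MRP = (12.51% − 5.19%) / (2.16 − 0.31) = 3.9568%
R_f = 5.19% − 0.31 × 3.9568% = 3.9634%
β_Paxton = Cov / Var(R_m) = 0.03524 / 0.01701 = 2.0717
E(R_Paxton) = R_f + β × MRP = 3.9634% + 2.0717 × 3.9568% = 12.16%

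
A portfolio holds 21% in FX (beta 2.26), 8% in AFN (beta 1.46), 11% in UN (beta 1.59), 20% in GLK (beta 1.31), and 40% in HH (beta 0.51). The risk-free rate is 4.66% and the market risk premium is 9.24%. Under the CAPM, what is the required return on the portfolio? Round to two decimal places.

β_P = Σ w_i β_i = 0.21×2.26 + 0.08×1.46 + 0.11×1.59 + 0.20×1.31 + 0.40×0.51 = 1.2323
E(R_P) = R_f + β_P × MRP = 4.66% + 1.2323 × 9.24% = 16.05%

16.05%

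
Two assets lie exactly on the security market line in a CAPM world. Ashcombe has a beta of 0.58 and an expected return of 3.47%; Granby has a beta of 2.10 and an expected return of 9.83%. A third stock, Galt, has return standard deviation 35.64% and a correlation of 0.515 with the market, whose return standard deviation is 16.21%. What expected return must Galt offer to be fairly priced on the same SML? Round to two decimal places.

5.78%

MRP = (9.83% − 3.47%) / (2.10 − 0.58) = 4.1842%
R_f = 3.47% − 0.58 × 4.1842% = 1.0432%
β_Galt = ρ·σ_i/σ_m = 0.515 × 35.64 / 16.21 = 1.1323
E(R_Galt) = R_f + β × MRP = 1.0432% + 1.1323 × 4.1842% = 5.78%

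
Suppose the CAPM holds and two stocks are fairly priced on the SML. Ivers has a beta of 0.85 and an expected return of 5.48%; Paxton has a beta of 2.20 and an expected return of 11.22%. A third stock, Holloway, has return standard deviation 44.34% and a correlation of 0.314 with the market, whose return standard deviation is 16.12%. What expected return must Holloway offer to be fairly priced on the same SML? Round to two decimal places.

5.54%

MRP = (11.22% − 5.48%) / (2.20 − 0.85) = 4.2519%
R_f = 5.48% − 0.85 × 4.2519% = 1.8659%
β_Holloway = ρ·σ_i/σ_m = 0.314 × 44.34 / 16.12 = 0.8637
E(R_Holloway) = R_f + β × MRP = 1.8659% + 0.8637 × 4.2519% = 5.54%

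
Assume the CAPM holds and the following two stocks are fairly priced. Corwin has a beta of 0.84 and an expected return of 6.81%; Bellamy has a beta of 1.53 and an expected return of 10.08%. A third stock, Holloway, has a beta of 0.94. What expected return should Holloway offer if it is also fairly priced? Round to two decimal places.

MRP (SML slope) = (10.08% − 6.81%) / (1.53 − 0.84) = 3.27% / 0.69 = 4.7391%
R_f (intercept) = 6.81% − 0.84 × 4.7391% = 2.8292%
E(R_Holloway) = R_f + β × MRP = 2.8292% + 0.94 × 4.7391% = 7.28%

7.28%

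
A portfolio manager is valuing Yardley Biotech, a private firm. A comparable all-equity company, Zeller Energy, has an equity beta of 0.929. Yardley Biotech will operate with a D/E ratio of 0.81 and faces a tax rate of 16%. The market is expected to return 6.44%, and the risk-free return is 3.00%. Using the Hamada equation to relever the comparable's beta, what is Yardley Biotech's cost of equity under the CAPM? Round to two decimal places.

8.37%

β_L = β_U × [1 + (1 − t)(D/E)] = 0.929 × [1 + (1 − 0.16) × 0.81]
    = 0.929 × [1 + 0.84 × 0.81] = 0.929 × 1.6804 = 1.5611
MRP = 6.44% − 3.00% = 3.44%
E(R) = R_f + β_L × MRP = 3.00% + 1.5611 × 3.44% = 8.37%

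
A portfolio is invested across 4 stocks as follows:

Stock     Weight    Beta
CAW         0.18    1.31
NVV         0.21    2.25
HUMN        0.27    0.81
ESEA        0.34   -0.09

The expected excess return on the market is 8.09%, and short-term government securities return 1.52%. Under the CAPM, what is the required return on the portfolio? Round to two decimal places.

β_P = Σ w_i β_i = 0.18×1.31 + 0.21×2.25 + 0.27×0.81 + 0.34×-0.09 = 0.8964
E(R_P) = R_f + β_P × MRP = 1.52% + 0.8964 × 8.09% = 8.77%

8.77%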